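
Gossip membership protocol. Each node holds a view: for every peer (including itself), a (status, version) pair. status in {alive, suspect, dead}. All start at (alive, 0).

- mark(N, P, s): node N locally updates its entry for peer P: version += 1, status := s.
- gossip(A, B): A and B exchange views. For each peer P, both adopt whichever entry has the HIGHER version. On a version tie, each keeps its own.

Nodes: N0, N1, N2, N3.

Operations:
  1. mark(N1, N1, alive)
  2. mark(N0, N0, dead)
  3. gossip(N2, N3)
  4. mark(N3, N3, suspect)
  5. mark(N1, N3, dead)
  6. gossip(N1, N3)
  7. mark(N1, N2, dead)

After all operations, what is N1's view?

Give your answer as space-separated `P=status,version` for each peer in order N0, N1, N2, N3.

Answer: N0=alive,0 N1=alive,1 N2=dead,1 N3=dead,1

Derivation:
Op 1: N1 marks N1=alive -> (alive,v1)
Op 2: N0 marks N0=dead -> (dead,v1)
Op 3: gossip N2<->N3 -> N2.N0=(alive,v0) N2.N1=(alive,v0) N2.N2=(alive,v0) N2.N3=(alive,v0) | N3.N0=(alive,v0) N3.N1=(alive,v0) N3.N2=(alive,v0) N3.N3=(alive,v0)
Op 4: N3 marks N3=suspect -> (suspect,v1)
Op 5: N1 marks N3=dead -> (dead,v1)
Op 6: gossip N1<->N3 -> N1.N0=(alive,v0) N1.N1=(alive,v1) N1.N2=(alive,v0) N1.N3=(dead,v1) | N3.N0=(alive,v0) N3.N1=(alive,v1) N3.N2=(alive,v0) N3.N3=(suspect,v1)
Op 7: N1 marks N2=dead -> (dead,v1)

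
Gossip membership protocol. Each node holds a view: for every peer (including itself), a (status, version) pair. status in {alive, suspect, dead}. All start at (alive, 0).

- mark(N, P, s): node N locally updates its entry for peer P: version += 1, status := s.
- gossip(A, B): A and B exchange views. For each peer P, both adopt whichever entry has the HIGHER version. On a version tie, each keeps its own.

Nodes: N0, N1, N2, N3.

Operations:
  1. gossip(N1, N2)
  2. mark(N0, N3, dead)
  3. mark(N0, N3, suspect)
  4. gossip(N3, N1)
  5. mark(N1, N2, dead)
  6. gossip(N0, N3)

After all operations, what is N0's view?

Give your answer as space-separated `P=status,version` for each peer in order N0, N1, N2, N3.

Op 1: gossip N1<->N2 -> N1.N0=(alive,v0) N1.N1=(alive,v0) N1.N2=(alive,v0) N1.N3=(alive,v0) | N2.N0=(alive,v0) N2.N1=(alive,v0) N2.N2=(alive,v0) N2.N3=(alive,v0)
Op 2: N0 marks N3=dead -> (dead,v1)
Op 3: N0 marks N3=suspect -> (suspect,v2)
Op 4: gossip N3<->N1 -> N3.N0=(alive,v0) N3.N1=(alive,v0) N3.N2=(alive,v0) N3.N3=(alive,v0) | N1.N0=(alive,v0) N1.N1=(alive,v0) N1.N2=(alive,v0) N1.N3=(alive,v0)
Op 5: N1 marks N2=dead -> (dead,v1)
Op 6: gossip N0<->N3 -> N0.N0=(alive,v0) N0.N1=(alive,v0) N0.N2=(alive,v0) N0.N3=(suspect,v2) | N3.N0=(alive,v0) N3.N1=(alive,v0) N3.N2=(alive,v0) N3.N3=(suspect,v2)

Answer: N0=alive,0 N1=alive,0 N2=alive,0 N3=suspect,2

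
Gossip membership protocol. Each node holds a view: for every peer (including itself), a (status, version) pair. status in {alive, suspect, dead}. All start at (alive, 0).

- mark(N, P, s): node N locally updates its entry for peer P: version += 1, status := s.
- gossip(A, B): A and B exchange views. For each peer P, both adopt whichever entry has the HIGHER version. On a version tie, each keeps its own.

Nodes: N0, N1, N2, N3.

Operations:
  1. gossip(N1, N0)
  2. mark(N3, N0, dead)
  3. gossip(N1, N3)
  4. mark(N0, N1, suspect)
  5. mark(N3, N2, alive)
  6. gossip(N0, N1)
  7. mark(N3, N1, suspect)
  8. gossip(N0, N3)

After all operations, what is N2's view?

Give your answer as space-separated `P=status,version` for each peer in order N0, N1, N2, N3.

Op 1: gossip N1<->N0 -> N1.N0=(alive,v0) N1.N1=(alive,v0) N1.N2=(alive,v0) N1.N3=(alive,v0) | N0.N0=(alive,v0) N0.N1=(alive,v0) N0.N2=(alive,v0) N0.N3=(alive,v0)
Op 2: N3 marks N0=dead -> (dead,v1)
Op 3: gossip N1<->N3 -> N1.N0=(dead,v1) N1.N1=(alive,v0) N1.N2=(alive,v0) N1.N3=(alive,v0) | N3.N0=(dead,v1) N3.N1=(alive,v0) N3.N2=(alive,v0) N3.N3=(alive,v0)
Op 4: N0 marks N1=suspect -> (suspect,v1)
Op 5: N3 marks N2=alive -> (alive,v1)
Op 6: gossip N0<->N1 -> N0.N0=(dead,v1) N0.N1=(suspect,v1) N0.N2=(alive,v0) N0.N3=(alive,v0) | N1.N0=(dead,v1) N1.N1=(suspect,v1) N1.N2=(alive,v0) N1.N3=(alive,v0)
Op 7: N3 marks N1=suspect -> (suspect,v1)
Op 8: gossip N0<->N3 -> N0.N0=(dead,v1) N0.N1=(suspect,v1) N0.N2=(alive,v1) N0.N3=(alive,v0) | N3.N0=(dead,v1) N3.N1=(suspect,v1) N3.N2=(alive,v1) N3.N3=(alive,v0)

Answer: N0=alive,0 N1=alive,0 N2=alive,0 N3=alive,0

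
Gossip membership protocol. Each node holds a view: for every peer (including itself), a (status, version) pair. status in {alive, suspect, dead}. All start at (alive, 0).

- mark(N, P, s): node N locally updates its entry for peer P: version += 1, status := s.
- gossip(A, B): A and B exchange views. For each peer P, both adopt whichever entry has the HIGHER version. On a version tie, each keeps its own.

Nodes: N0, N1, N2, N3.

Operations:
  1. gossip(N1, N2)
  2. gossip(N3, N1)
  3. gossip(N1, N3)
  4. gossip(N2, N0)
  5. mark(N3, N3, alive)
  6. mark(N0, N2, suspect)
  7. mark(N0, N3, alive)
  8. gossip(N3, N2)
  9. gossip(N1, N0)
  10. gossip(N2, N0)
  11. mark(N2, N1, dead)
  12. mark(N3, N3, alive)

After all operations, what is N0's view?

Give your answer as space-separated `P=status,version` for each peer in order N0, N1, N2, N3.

Answer: N0=alive,0 N1=alive,0 N2=suspect,1 N3=alive,1

Derivation:
Op 1: gossip N1<->N2 -> N1.N0=(alive,v0) N1.N1=(alive,v0) N1.N2=(alive,v0) N1.N3=(alive,v0) | N2.N0=(alive,v0) N2.N1=(alive,v0) N2.N2=(alive,v0) N2.N3=(alive,v0)
Op 2: gossip N3<->N1 -> N3.N0=(alive,v0) N3.N1=(alive,v0) N3.N2=(alive,v0) N3.N3=(alive,v0) | N1.N0=(alive,v0) N1.N1=(alive,v0) N1.N2=(alive,v0) N1.N3=(alive,v0)
Op 3: gossip N1<->N3 -> N1.N0=(alive,v0) N1.N1=(alive,v0) N1.N2=(alive,v0) N1.N3=(alive,v0) | N3.N0=(alive,v0) N3.N1=(alive,v0) N3.N2=(alive,v0) N3.N3=(alive,v0)
Op 4: gossip N2<->N0 -> N2.N0=(alive,v0) N2.N1=(alive,v0) N2.N2=(alive,v0) N2.N3=(alive,v0) | N0.N0=(alive,v0) N0.N1=(alive,v0) N0.N2=(alive,v0) N0.N3=(alive,v0)
Op 5: N3 marks N3=alive -> (alive,v1)
Op 6: N0 marks N2=suspect -> (suspect,v1)
Op 7: N0 marks N3=alive -> (alive,v1)
Op 8: gossip N3<->N2 -> N3.N0=(alive,v0) N3.N1=(alive,v0) N3.N2=(alive,v0) N3.N3=(alive,v1) | N2.N0=(alive,v0) N2.N1=(alive,v0) N2.N2=(alive,v0) N2.N3=(alive,v1)
Op 9: gossip N1<->N0 -> N1.N0=(alive,v0) N1.N1=(alive,v0) N1.N2=(suspect,v1) N1.N3=(alive,v1) | N0.N0=(alive,v0) N0.N1=(alive,v0) N0.N2=(suspect,v1) N0.N3=(alive,v1)
Op 10: gossip N2<->N0 -> N2.N0=(alive,v0) N2.N1=(alive,v0) N2.N2=(suspect,v1) N2.N3=(alive,v1) | N0.N0=(alive,v0) N0.N1=(alive,v0) N0.N2=(suspect,v1) N0.N3=(alive,v1)
Op 11: N2 marks N1=dead -> (dead,v1)
Op 12: N3 marks N3=alive -> (alive,v2)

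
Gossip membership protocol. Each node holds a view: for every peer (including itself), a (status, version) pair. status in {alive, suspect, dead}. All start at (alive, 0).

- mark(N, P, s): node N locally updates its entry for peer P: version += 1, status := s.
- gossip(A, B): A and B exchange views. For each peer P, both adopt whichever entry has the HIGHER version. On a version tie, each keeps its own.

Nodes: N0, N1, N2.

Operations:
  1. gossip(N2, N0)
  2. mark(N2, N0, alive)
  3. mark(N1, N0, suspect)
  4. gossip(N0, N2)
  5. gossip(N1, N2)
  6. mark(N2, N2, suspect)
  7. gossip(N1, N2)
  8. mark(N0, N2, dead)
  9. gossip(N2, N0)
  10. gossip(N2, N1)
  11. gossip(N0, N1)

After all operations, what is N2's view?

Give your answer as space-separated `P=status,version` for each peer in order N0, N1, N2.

Answer: N0=alive,1 N1=alive,0 N2=suspect,1

Derivation:
Op 1: gossip N2<->N0 -> N2.N0=(alive,v0) N2.N1=(alive,v0) N2.N2=(alive,v0) | N0.N0=(alive,v0) N0.N1=(alive,v0) N0.N2=(alive,v0)
Op 2: N2 marks N0=alive -> (alive,v1)
Op 3: N1 marks N0=suspect -> (suspect,v1)
Op 4: gossip N0<->N2 -> N0.N0=(alive,v1) N0.N1=(alive,v0) N0.N2=(alive,v0) | N2.N0=(alive,v1) N2.N1=(alive,v0) N2.N2=(alive,v0)
Op 5: gossip N1<->N2 -> N1.N0=(suspect,v1) N1.N1=(alive,v0) N1.N2=(alive,v0) | N2.N0=(alive,v1) N2.N1=(alive,v0) N2.N2=(alive,v0)
Op 6: N2 marks N2=suspect -> (suspect,v1)
Op 7: gossip N1<->N2 -> N1.N0=(suspect,v1) N1.N1=(alive,v0) N1.N2=(suspect,v1) | N2.N0=(alive,v1) N2.N1=(alive,v0) N2.N2=(suspect,v1)
Op 8: N0 marks N2=dead -> (dead,v1)
Op 9: gossip N2<->N0 -> N2.N0=(alive,v1) N2.N1=(alive,v0) N2.N2=(suspect,v1) | N0.N0=(alive,v1) N0.N1=(alive,v0) N0.N2=(dead,v1)
Op 10: gossip N2<->N1 -> N2.N0=(alive,v1) N2.N1=(alive,v0) N2.N2=(suspect,v1) | N1.N0=(suspect,v1) N1.N1=(alive,v0) N1.N2=(suspect,v1)
Op 11: gossip N0<->N1 -> N0.N0=(alive,v1) N0.N1=(alive,v0) N0.N2=(dead,v1) | N1.N0=(suspect,v1) N1.N1=(alive,v0) N1.N2=(suspect,v1)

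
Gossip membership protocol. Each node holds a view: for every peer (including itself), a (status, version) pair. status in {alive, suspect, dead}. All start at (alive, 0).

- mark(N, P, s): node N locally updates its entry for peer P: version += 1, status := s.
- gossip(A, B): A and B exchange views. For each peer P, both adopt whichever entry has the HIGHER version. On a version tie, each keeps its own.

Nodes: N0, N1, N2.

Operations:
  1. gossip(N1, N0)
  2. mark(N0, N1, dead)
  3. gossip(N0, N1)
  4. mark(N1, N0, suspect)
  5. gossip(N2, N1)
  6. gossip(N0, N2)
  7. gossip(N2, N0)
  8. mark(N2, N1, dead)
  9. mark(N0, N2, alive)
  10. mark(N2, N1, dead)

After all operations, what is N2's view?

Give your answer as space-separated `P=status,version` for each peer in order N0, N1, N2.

Op 1: gossip N1<->N0 -> N1.N0=(alive,v0) N1.N1=(alive,v0) N1.N2=(alive,v0) | N0.N0=(alive,v0) N0.N1=(alive,v0) N0.N2=(alive,v0)
Op 2: N0 marks N1=dead -> (dead,v1)
Op 3: gossip N0<->N1 -> N0.N0=(alive,v0) N0.N1=(dead,v1) N0.N2=(alive,v0) | N1.N0=(alive,v0) N1.N1=(dead,v1) N1.N2=(alive,v0)
Op 4: N1 marks N0=suspect -> (suspect,v1)
Op 5: gossip N2<->N1 -> N2.N0=(suspect,v1) N2.N1=(dead,v1) N2.N2=(alive,v0) | N1.N0=(suspect,v1) N1.N1=(dead,v1) N1.N2=(alive,v0)
Op 6: gossip N0<->N2 -> N0.N0=(suspect,v1) N0.N1=(dead,v1) N0.N2=(alive,v0) | N2.N0=(suspect,v1) N2.N1=(dead,v1) N2.N2=(alive,v0)
Op 7: gossip N2<->N0 -> N2.N0=(suspect,v1) N2.N1=(dead,v1) N2.N2=(alive,v0) | N0.N0=(suspect,v1) N0.N1=(dead,v1) N0.N2=(alive,v0)
Op 8: N2 marks N1=dead -> (dead,v2)
Op 9: N0 marks N2=alive -> (alive,v1)
Op 10: N2 marks N1=dead -> (dead,v3)

Answer: N0=suspect,1 N1=dead,3 N2=alive,0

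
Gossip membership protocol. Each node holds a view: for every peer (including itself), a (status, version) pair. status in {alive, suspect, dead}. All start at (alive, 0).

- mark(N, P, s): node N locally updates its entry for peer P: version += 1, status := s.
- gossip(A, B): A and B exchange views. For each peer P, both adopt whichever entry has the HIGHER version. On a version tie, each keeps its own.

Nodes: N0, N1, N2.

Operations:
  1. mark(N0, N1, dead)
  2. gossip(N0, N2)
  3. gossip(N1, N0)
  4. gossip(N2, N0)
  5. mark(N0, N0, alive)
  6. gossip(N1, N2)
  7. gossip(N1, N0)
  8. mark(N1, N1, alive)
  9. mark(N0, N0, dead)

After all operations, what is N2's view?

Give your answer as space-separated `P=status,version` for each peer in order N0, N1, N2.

Answer: N0=alive,0 N1=dead,1 N2=alive,0

Derivation:
Op 1: N0 marks N1=dead -> (dead,v1)
Op 2: gossip N0<->N2 -> N0.N0=(alive,v0) N0.N1=(dead,v1) N0.N2=(alive,v0) | N2.N0=(alive,v0) N2.N1=(dead,v1) N2.N2=(alive,v0)
Op 3: gossip N1<->N0 -> N1.N0=(alive,v0) N1.N1=(dead,v1) N1.N2=(alive,v0) | N0.N0=(alive,v0) N0.N1=(dead,v1) N0.N2=(alive,v0)
Op 4: gossip N2<->N0 -> N2.N0=(alive,v0) N2.N1=(dead,v1) N2.N2=(alive,v0) | N0.N0=(alive,v0) N0.N1=(dead,v1) N0.N2=(alive,v0)
Op 5: N0 marks N0=alive -> (alive,v1)
Op 6: gossip N1<->N2 -> N1.N0=(alive,v0) N1.N1=(dead,v1) N1.N2=(alive,v0) | N2.N0=(alive,v0) N2.N1=(dead,v1) N2.N2=(alive,v0)
Op 7: gossip N1<->N0 -> N1.N0=(alive,v1) N1.N1=(dead,v1) N1.N2=(alive,v0) | N0.N0=(alive,v1) N0.N1=(dead,v1) N0.N2=(alive,v0)
Op 8: N1 marks N1=alive -> (alive,v2)
Op 9: N0 marks N0=dead -> (dead,v2)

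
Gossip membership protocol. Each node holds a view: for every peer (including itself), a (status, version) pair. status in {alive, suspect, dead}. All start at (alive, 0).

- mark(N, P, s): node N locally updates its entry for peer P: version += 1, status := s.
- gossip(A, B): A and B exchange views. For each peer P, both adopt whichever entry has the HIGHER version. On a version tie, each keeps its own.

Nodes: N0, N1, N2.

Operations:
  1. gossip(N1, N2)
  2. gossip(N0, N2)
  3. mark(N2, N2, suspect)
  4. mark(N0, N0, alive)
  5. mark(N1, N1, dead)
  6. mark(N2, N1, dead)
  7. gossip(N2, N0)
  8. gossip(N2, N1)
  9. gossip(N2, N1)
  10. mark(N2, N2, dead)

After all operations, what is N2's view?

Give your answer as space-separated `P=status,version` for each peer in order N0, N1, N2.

Answer: N0=alive,1 N1=dead,1 N2=dead,2

Derivation:
Op 1: gossip N1<->N2 -> N1.N0=(alive,v0) N1.N1=(alive,v0) N1.N2=(alive,v0) | N2.N0=(alive,v0) N2.N1=(alive,v0) N2.N2=(alive,v0)
Op 2: gossip N0<->N2 -> N0.N0=(alive,v0) N0.N1=(alive,v0) N0.N2=(alive,v0) | N2.N0=(alive,v0) N2.N1=(alive,v0) N2.N2=(alive,v0)
Op 3: N2 marks N2=suspect -> (suspect,v1)
Op 4: N0 marks N0=alive -> (alive,v1)
Op 5: N1 marks N1=dead -> (dead,v1)
Op 6: N2 marks N1=dead -> (dead,v1)
Op 7: gossip N2<->N0 -> N2.N0=(alive,v1) N2.N1=(dead,v1) N2.N2=(suspect,v1) | N0.N0=(alive,v1) N0.N1=(dead,v1) N0.N2=(suspect,v1)
Op 8: gossip N2<->N1 -> N2.N0=(alive,v1) N2.N1=(dead,v1) N2.N2=(suspect,v1) | N1.N0=(alive,v1) N1.N1=(dead,v1) N1.N2=(suspect,v1)
Op 9: gossip N2<->N1 -> N2.N0=(alive,v1) N2.N1=(dead,v1) N2.N2=(suspect,v1) | N1.N0=(alive,v1) N1.N1=(dead,v1) N1.N2=(suspect,v1)
Op 10: N2 marks N2=dead -> (dead,v2)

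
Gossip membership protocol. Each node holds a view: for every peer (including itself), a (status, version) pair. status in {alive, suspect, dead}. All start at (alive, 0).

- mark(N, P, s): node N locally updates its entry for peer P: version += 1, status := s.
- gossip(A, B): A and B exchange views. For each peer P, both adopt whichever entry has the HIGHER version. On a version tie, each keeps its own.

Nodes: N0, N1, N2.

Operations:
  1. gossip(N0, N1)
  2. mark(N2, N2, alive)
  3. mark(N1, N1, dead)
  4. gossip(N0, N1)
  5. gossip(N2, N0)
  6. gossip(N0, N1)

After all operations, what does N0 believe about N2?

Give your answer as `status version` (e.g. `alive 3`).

Answer: alive 1

Derivation:
Op 1: gossip N0<->N1 -> N0.N0=(alive,v0) N0.N1=(alive,v0) N0.N2=(alive,v0) | N1.N0=(alive,v0) N1.N1=(alive,v0) N1.N2=(alive,v0)
Op 2: N2 marks N2=alive -> (alive,v1)
Op 3: N1 marks N1=dead -> (dead,v1)
Op 4: gossip N0<->N1 -> N0.N0=(alive,v0) N0.N1=(dead,v1) N0.N2=(alive,v0) | N1.N0=(alive,v0) N1.N1=(dead,v1) N1.N2=(alive,v0)
Op 5: gossip N2<->N0 -> N2.N0=(alive,v0) N2.N1=(dead,v1) N2.N2=(alive,v1) | N0.N0=(alive,v0) N0.N1=(dead,v1) N0.N2=(alive,v1)
Op 6: gossip N0<->N1 -> N0.N0=(alive,v0) N0.N1=(dead,v1) N0.N2=(alive,v1) | N1.N0=(alive,v0) N1.N1=(dead,v1) N1.N2=(alive,v1)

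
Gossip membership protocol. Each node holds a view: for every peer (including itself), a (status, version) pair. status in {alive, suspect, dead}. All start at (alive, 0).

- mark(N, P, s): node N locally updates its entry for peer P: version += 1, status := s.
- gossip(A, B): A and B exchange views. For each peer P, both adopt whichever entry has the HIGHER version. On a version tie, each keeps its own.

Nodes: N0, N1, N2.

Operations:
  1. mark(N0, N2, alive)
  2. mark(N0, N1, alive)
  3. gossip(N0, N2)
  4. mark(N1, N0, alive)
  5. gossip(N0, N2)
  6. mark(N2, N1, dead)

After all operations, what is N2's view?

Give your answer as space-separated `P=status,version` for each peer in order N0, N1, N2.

Answer: N0=alive,0 N1=dead,2 N2=alive,1

Derivation:
Op 1: N0 marks N2=alive -> (alive,v1)
Op 2: N0 marks N1=alive -> (alive,v1)
Op 3: gossip N0<->N2 -> N0.N0=(alive,v0) N0.N1=(alive,v1) N0.N2=(alive,v1) | N2.N0=(alive,v0) N2.N1=(alive,v1) N2.N2=(alive,v1)
Op 4: N1 marks N0=alive -> (alive,v1)
Op 5: gossip N0<->N2 -> N0.N0=(alive,v0) N0.N1=(alive,v1) N0.N2=(alive,v1) | N2.N0=(alive,v0) N2.N1=(alive,v1) N2.N2=(alive,v1)
Op 6: N2 marks N1=dead -> (dead,v2)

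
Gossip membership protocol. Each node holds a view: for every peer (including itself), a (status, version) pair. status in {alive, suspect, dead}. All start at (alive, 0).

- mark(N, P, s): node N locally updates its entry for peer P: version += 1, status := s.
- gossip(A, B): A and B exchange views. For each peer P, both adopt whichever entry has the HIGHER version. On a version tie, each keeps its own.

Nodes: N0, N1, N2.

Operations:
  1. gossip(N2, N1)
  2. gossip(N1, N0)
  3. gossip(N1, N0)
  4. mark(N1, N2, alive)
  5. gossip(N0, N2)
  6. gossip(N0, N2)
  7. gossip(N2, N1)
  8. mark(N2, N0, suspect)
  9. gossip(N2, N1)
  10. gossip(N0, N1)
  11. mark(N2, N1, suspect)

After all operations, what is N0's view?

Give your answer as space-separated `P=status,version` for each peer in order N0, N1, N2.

Answer: N0=suspect,1 N1=alive,0 N2=alive,1

Derivation:
Op 1: gossip N2<->N1 -> N2.N0=(alive,v0) N2.N1=(alive,v0) N2.N2=(alive,v0) | N1.N0=(alive,v0) N1.N1=(alive,v0) N1.N2=(alive,v0)
Op 2: gossip N1<->N0 -> N1.N0=(alive,v0) N1.N1=(alive,v0) N1.N2=(alive,v0) | N0.N0=(alive,v0) N0.N1=(alive,v0) N0.N2=(alive,v0)
Op 3: gossip N1<->N0 -> N1.N0=(alive,v0) N1.N1=(alive,v0) N1.N2=(alive,v0) | N0.N0=(alive,v0) N0.N1=(alive,v0) N0.N2=(alive,v0)
Op 4: N1 marks N2=alive -> (alive,v1)
Op 5: gossip N0<->N2 -> N0.N0=(alive,v0) N0.N1=(alive,v0) N0.N2=(alive,v0) | N2.N0=(alive,v0) N2.N1=(alive,v0) N2.N2=(alive,v0)
Op 6: gossip N0<->N2 -> N0.N0=(alive,v0) N0.N1=(alive,v0) N0.N2=(alive,v0) | N2.N0=(alive,v0) N2.N1=(alive,v0) N2.N2=(alive,v0)
Op 7: gossip N2<->N1 -> N2.N0=(alive,v0) N2.N1=(alive,v0) N2.N2=(alive,v1) | N1.N0=(alive,v0) N1.N1=(alive,v0) N1.N2=(alive,v1)
Op 8: N2 marks N0=suspect -> (suspect,v1)
Op 9: gossip N2<->N1 -> N2.N0=(suspect,v1) N2.N1=(alive,v0) N2.N2=(alive,v1) | N1.N0=(suspect,v1) N1.N1=(alive,v0) N1.N2=(alive,v1)
Op 10: gossip N0<->N1 -> N0.N0=(suspect,v1) N0.N1=(alive,v0) N0.N2=(alive,v1) | N1.N0=(suspect,v1) N1.N1=(alive,v0) N1.N2=(alive,v1)
Op 11: N2 marks N1=suspect -> (suspect,v1)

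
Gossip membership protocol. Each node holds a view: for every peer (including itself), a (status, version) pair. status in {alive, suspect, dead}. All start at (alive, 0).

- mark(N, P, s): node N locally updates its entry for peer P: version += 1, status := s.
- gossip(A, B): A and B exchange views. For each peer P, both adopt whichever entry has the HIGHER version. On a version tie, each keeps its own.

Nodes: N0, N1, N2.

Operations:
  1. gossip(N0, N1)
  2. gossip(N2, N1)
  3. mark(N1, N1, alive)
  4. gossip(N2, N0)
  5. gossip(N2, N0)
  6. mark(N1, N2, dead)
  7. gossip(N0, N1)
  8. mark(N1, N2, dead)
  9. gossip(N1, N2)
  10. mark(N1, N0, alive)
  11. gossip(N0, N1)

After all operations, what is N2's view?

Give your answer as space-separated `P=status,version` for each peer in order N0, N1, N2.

Answer: N0=alive,0 N1=alive,1 N2=dead,2

Derivation:
Op 1: gossip N0<->N1 -> N0.N0=(alive,v0) N0.N1=(alive,v0) N0.N2=(alive,v0) | N1.N0=(alive,v0) N1.N1=(alive,v0) N1.N2=(alive,v0)
Op 2: gossip N2<->N1 -> N2.N0=(alive,v0) N2.N1=(alive,v0) N2.N2=(alive,v0) | N1.N0=(alive,v0) N1.N1=(alive,v0) N1.N2=(alive,v0)
Op 3: N1 marks N1=alive -> (alive,v1)
Op 4: gossip N2<->N0 -> N2.N0=(alive,v0) N2.N1=(alive,v0) N2.N2=(alive,v0) | N0.N0=(alive,v0) N0.N1=(alive,v0) N0.N2=(alive,v0)
Op 5: gossip N2<->N0 -> N2.N0=(alive,v0) N2.N1=(alive,v0) N2.N2=(alive,v0) | N0.N0=(alive,v0) N0.N1=(alive,v0) N0.N2=(alive,v0)
Op 6: N1 marks N2=dead -> (dead,v1)
Op 7: gossip N0<->N1 -> N0.N0=(alive,v0) N0.N1=(alive,v1) N0.N2=(dead,v1) | N1.N0=(alive,v0) N1.N1=(alive,v1) N1.N2=(dead,v1)
Op 8: N1 marks N2=dead -> (dead,v2)
Op 9: gossip N1<->N2 -> N1.N0=(alive,v0) N1.N1=(alive,v1) N1.N2=(dead,v2) | N2.N0=(alive,v0) N2.N1=(alive,v1) N2.N2=(dead,v2)
Op 10: N1 marks N0=alive -> (alive,v1)
Op 11: gossip N0<->N1 -> N0.N0=(alive,v1) N0.N1=(alive,v1) N0.N2=(dead,v2) | N1.N0=(alive,v1) N1.N1=(alive,v1) N1.N2=(dead,v2)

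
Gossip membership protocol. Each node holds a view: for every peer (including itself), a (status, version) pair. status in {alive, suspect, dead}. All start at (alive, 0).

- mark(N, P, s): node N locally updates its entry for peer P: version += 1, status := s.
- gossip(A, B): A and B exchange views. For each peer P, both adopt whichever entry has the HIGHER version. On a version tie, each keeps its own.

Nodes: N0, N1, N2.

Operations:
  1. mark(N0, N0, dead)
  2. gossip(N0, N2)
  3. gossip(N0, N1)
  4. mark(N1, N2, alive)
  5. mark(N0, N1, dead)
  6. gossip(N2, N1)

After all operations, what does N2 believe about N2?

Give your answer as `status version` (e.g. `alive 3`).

Answer: alive 1

Derivation:
Op 1: N0 marks N0=dead -> (dead,v1)
Op 2: gossip N0<->N2 -> N0.N0=(dead,v1) N0.N1=(alive,v0) N0.N2=(alive,v0) | N2.N0=(dead,v1) N2.N1=(alive,v0) N2.N2=(alive,v0)
Op 3: gossip N0<->N1 -> N0.N0=(dead,v1) N0.N1=(alive,v0) N0.N2=(alive,v0) | N1.N0=(dead,v1) N1.N1=(alive,v0) N1.N2=(alive,v0)
Op 4: N1 marks N2=alive -> (alive,v1)
Op 5: N0 marks N1=dead -> (dead,v1)
Op 6: gossip N2<->N1 -> N2.N0=(dead,v1) N2.N1=(alive,v0) N2.N2=(alive,v1) | N1.N0=(dead,v1) N1.N1=(alive,v0) N1.N2=(alive,v1)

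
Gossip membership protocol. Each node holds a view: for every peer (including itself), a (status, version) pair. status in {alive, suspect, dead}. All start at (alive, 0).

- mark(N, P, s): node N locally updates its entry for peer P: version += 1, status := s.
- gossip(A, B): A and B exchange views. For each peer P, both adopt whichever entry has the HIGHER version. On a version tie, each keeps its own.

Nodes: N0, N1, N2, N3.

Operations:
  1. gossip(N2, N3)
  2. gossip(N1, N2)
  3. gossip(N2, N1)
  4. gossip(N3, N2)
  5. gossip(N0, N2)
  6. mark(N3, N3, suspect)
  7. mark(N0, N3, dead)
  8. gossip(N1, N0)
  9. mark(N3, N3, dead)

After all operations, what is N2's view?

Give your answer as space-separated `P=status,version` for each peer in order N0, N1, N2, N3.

Answer: N0=alive,0 N1=alive,0 N2=alive,0 N3=alive,0

Derivation:
Op 1: gossip N2<->N3 -> N2.N0=(alive,v0) N2.N1=(alive,v0) N2.N2=(alive,v0) N2.N3=(alive,v0) | N3.N0=(alive,v0) N3.N1=(alive,v0) N3.N2=(alive,v0) N3.N3=(alive,v0)
Op 2: gossip N1<->N2 -> N1.N0=(alive,v0) N1.N1=(alive,v0) N1.N2=(alive,v0) N1.N3=(alive,v0) | N2.N0=(alive,v0) N2.N1=(alive,v0) N2.N2=(alive,v0) N2.N3=(alive,v0)
Op 3: gossip N2<->N1 -> N2.N0=(alive,v0) N2.N1=(alive,v0) N2.N2=(alive,v0) N2.N3=(alive,v0) | N1.N0=(alive,v0) N1.N1=(alive,v0) N1.N2=(alive,v0) N1.N3=(alive,v0)
Op 4: gossip N3<->N2 -> N3.N0=(alive,v0) N3.N1=(alive,v0) N3.N2=(alive,v0) N3.N3=(alive,v0) | N2.N0=(alive,v0) N2.N1=(alive,v0) N2.N2=(alive,v0) N2.N3=(alive,v0)
Op 5: gossip N0<->N2 -> N0.N0=(alive,v0) N0.N1=(alive,v0) N0.N2=(alive,v0) N0.N3=(alive,v0) | N2.N0=(alive,v0) N2.N1=(alive,v0) N2.N2=(alive,v0) N2.N3=(alive,v0)
Op 6: N3 marks N3=suspect -> (suspect,v1)
Op 7: N0 marks N3=dead -> (dead,v1)
Op 8: gossip N1<->N0 -> N1.N0=(alive,v0) N1.N1=(alive,v0) N1.N2=(alive,v0) N1.N3=(dead,v1) | N0.N0=(alive,v0) N0.N1=(alive,v0) N0.N2=(alive,v0) N0.N3=(dead,v1)
Op 9: N3 marks N3=dead -> (dead,v2)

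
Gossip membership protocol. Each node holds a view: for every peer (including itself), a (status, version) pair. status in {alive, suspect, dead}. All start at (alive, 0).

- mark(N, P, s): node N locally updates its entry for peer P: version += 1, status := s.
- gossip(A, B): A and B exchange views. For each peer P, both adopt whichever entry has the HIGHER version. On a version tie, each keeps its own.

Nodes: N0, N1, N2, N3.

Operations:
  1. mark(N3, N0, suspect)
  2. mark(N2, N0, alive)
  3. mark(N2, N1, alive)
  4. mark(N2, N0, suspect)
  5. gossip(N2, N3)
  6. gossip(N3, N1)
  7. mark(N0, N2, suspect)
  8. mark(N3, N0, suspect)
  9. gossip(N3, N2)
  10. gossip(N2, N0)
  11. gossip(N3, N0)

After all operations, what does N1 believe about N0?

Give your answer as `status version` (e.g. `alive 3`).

Op 1: N3 marks N0=suspect -> (suspect,v1)
Op 2: N2 marks N0=alive -> (alive,v1)
Op 3: N2 marks N1=alive -> (alive,v1)
Op 4: N2 marks N0=suspect -> (suspect,v2)
Op 5: gossip N2<->N3 -> N2.N0=(suspect,v2) N2.N1=(alive,v1) N2.N2=(alive,v0) N2.N3=(alive,v0) | N3.N0=(suspect,v2) N3.N1=(alive,v1) N3.N2=(alive,v0) N3.N3=(alive,v0)
Op 6: gossip N3<->N1 -> N3.N0=(suspect,v2) N3.N1=(alive,v1) N3.N2=(alive,v0) N3.N3=(alive,v0) | N1.N0=(suspect,v2) N1.N1=(alive,v1) N1.N2=(alive,v0) N1.N3=(alive,v0)
Op 7: N0 marks N2=suspect -> (suspect,v1)
Op 8: N3 marks N0=suspect -> (suspect,v3)
Op 9: gossip N3<->N2 -> N3.N0=(suspect,v3) N3.N1=(alive,v1) N3.N2=(alive,v0) N3.N3=(alive,v0) | N2.N0=(suspect,v3) N2.N1=(alive,v1) N2.N2=(alive,v0) N2.N3=(alive,v0)
Op 10: gossip N2<->N0 -> N2.N0=(suspect,v3) N2.N1=(alive,v1) N2.N2=(suspect,v1) N2.N3=(alive,v0) | N0.N0=(suspect,v3) N0.N1=(alive,v1) N0.N2=(suspect,v1) N0.N3=(alive,v0)
Op 11: gossip N3<->N0 -> N3.N0=(suspect,v3) N3.N1=(alive,v1) N3.N2=(suspect,v1) N3.N3=(alive,v0) | N0.N0=(suspect,v3) N0.N1=(alive,v1) N0.N2=(suspect,v1) N0.N3=(alive,v0)

Answer: suspect 2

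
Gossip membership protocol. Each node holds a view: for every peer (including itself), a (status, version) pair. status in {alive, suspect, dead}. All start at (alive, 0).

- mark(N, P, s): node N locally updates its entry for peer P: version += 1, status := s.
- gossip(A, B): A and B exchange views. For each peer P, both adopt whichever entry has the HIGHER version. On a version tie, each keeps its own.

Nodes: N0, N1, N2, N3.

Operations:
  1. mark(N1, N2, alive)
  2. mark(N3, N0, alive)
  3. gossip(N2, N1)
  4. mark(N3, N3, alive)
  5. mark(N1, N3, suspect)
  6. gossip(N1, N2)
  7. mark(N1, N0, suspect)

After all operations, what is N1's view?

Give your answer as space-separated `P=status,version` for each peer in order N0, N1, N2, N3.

Answer: N0=suspect,1 N1=alive,0 N2=alive,1 N3=suspect,1

Derivation:
Op 1: N1 marks N2=alive -> (alive,v1)
Op 2: N3 marks N0=alive -> (alive,v1)
Op 3: gossip N2<->N1 -> N2.N0=(alive,v0) N2.N1=(alive,v0) N2.N2=(alive,v1) N2.N3=(alive,v0) | N1.N0=(alive,v0) N1.N1=(alive,v0) N1.N2=(alive,v1) N1.N3=(alive,v0)
Op 4: N3 marks N3=alive -> (alive,v1)
Op 5: N1 marks N3=suspect -> (suspect,v1)
Op 6: gossip N1<->N2 -> N1.N0=(alive,v0) N1.N1=(alive,v0) N1.N2=(alive,v1) N1.N3=(suspect,v1) | N2.N0=(alive,v0) N2.N1=(alive,v0) N2.N2=(alive,v1) N2.N3=(suspect,v1)
Op 7: N1 marks N0=suspect -> (suspect,v1)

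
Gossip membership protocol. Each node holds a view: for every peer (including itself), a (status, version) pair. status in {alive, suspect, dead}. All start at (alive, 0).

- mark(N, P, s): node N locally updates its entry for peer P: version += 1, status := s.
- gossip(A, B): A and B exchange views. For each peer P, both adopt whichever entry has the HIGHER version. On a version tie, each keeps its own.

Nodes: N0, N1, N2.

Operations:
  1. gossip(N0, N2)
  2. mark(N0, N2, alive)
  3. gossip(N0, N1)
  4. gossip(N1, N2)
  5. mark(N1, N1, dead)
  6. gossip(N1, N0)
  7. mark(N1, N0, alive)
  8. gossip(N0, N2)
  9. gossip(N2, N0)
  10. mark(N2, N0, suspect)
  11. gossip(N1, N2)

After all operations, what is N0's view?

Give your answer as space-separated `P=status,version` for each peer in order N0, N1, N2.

Op 1: gossip N0<->N2 -> N0.N0=(alive,v0) N0.N1=(alive,v0) N0.N2=(alive,v0) | N2.N0=(alive,v0) N2.N1=(alive,v0) N2.N2=(alive,v0)
Op 2: N0 marks N2=alive -> (alive,v1)
Op 3: gossip N0<->N1 -> N0.N0=(alive,v0) N0.N1=(alive,v0) N0.N2=(alive,v1) | N1.N0=(alive,v0) N1.N1=(alive,v0) N1.N2=(alive,v1)
Op 4: gossip N1<->N2 -> N1.N0=(alive,v0) N1.N1=(alive,v0) N1.N2=(alive,v1) | N2.N0=(alive,v0) N2.N1=(alive,v0) N2.N2=(alive,v1)
Op 5: N1 marks N1=dead -> (dead,v1)
Op 6: gossip N1<->N0 -> N1.N0=(alive,v0) N1.N1=(dead,v1) N1.N2=(alive,v1) | N0.N0=(alive,v0) N0.N1=(dead,v1) N0.N2=(alive,v1)
Op 7: N1 marks N0=alive -> (alive,v1)
Op 8: gossip N0<->N2 -> N0.N0=(alive,v0) N0.N1=(dead,v1) N0.N2=(alive,v1) | N2.N0=(alive,v0) N2.N1=(dead,v1) N2.N2=(alive,v1)
Op 9: gossip N2<->N0 -> N2.N0=(alive,v0) N2.N1=(dead,v1) N2.N2=(alive,v1) | N0.N0=(alive,v0) N0.N1=(dead,v1) N0.N2=(alive,v1)
Op 10: N2 marks N0=suspect -> (suspect,v1)
Op 11: gossip N1<->N2 -> N1.N0=(alive,v1) N1.N1=(dead,v1) N1.N2=(alive,v1) | N2.N0=(suspect,v1) N2.N1=(dead,v1) N2.N2=(alive,v1)

Answer: N0=alive,0 N1=dead,1 N2=alive,1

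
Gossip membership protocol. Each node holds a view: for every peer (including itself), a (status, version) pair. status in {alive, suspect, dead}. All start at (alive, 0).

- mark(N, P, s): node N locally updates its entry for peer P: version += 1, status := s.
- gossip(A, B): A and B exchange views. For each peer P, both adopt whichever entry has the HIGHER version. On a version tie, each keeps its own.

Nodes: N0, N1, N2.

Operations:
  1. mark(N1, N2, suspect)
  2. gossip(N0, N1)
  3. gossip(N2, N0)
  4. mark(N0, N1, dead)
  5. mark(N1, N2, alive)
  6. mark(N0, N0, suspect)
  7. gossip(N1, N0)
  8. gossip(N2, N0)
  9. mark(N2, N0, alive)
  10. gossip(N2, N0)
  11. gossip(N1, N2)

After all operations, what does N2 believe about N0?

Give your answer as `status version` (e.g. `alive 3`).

Op 1: N1 marks N2=suspect -> (suspect,v1)
Op 2: gossip N0<->N1 -> N0.N0=(alive,v0) N0.N1=(alive,v0) N0.N2=(suspect,v1) | N1.N0=(alive,v0) N1.N1=(alive,v0) N1.N2=(suspect,v1)
Op 3: gossip N2<->N0 -> N2.N0=(alive,v0) N2.N1=(alive,v0) N2.N2=(suspect,v1) | N0.N0=(alive,v0) N0.N1=(alive,v0) N0.N2=(suspect,v1)
Op 4: N0 marks N1=dead -> (dead,v1)
Op 5: N1 marks N2=alive -> (alive,v2)
Op 6: N0 marks N0=suspect -> (suspect,v1)
Op 7: gossip N1<->N0 -> N1.N0=(suspect,v1) N1.N1=(dead,v1) N1.N2=(alive,v2) | N0.N0=(suspect,v1) N0.N1=(dead,v1) N0.N2=(alive,v2)
Op 8: gossip N2<->N0 -> N2.N0=(suspect,v1) N2.N1=(dead,v1) N2.N2=(alive,v2) | N0.N0=(suspect,v1) N0.N1=(dead,v1) N0.N2=(alive,v2)
Op 9: N2 marks N0=alive -> (alive,v2)
Op 10: gossip N2<->N0 -> N2.N0=(alive,v2) N2.N1=(dead,v1) N2.N2=(alive,v2) | N0.N0=(alive,v2) N0.N1=(dead,v1) N0.N2=(alive,v2)
Op 11: gossip N1<->N2 -> N1.N0=(alive,v2) N1.N1=(dead,v1) N1.N2=(alive,v2) | N2.N0=(alive,v2) N2.N1=(dead,v1) N2.N2=(alive,v2)

Answer: alive 2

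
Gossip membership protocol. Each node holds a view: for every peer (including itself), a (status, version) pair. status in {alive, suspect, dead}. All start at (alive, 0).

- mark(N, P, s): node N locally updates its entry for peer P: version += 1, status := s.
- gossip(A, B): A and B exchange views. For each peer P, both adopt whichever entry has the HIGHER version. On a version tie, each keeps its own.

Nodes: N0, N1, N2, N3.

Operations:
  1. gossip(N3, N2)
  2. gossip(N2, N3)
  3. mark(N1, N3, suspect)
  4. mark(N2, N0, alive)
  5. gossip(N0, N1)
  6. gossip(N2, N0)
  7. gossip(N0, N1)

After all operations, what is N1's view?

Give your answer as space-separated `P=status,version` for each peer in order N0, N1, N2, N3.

Answer: N0=alive,1 N1=alive,0 N2=alive,0 N3=suspect,1

Derivation:
Op 1: gossip N3<->N2 -> N3.N0=(alive,v0) N3.N1=(alive,v0) N3.N2=(alive,v0) N3.N3=(alive,v0) | N2.N0=(alive,v0) N2.N1=(alive,v0) N2.N2=(alive,v0) N2.N3=(alive,v0)
Op 2: gossip N2<->N3 -> N2.N0=(alive,v0) N2.N1=(alive,v0) N2.N2=(alive,v0) N2.N3=(alive,v0) | N3.N0=(alive,v0) N3.N1=(alive,v0) N3.N2=(alive,v0) N3.N3=(alive,v0)
Op 3: N1 marks N3=suspect -> (suspect,v1)
Op 4: N2 marks N0=alive -> (alive,v1)
Op 5: gossip N0<->N1 -> N0.N0=(alive,v0) N0.N1=(alive,v0) N0.N2=(alive,v0) N0.N3=(suspect,v1) | N1.N0=(alive,v0) N1.N1=(alive,v0) N1.N2=(alive,v0) N1.N3=(suspect,v1)
Op 6: gossip N2<->N0 -> N2.N0=(alive,v1) N2.N1=(alive,v0) N2.N2=(alive,v0) N2.N3=(suspect,v1) | N0.N0=(alive,v1) N0.N1=(alive,v0) N0.N2=(alive,v0) N0.N3=(suspect,v1)
Op 7: gossip N0<->N1 -> N0.N0=(alive,v1) N0.N1=(alive,v0) N0.N2=(alive,v0) N0.N3=(suspect,v1) | N1.N0=(alive,v1) N1.N1=(alive,v0) N1.N2=(alive,v0) N1.N3=(suspect,v1)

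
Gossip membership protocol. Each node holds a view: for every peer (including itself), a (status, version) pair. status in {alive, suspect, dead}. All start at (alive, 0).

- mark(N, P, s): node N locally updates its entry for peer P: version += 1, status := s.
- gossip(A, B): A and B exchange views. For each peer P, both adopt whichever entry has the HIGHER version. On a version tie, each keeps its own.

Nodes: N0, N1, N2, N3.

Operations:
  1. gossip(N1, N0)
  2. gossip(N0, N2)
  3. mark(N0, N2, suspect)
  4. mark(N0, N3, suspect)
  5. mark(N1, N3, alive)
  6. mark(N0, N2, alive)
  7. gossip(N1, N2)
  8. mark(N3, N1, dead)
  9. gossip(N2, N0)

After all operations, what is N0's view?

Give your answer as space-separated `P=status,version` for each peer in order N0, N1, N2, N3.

Answer: N0=alive,0 N1=alive,0 N2=alive,2 N3=suspect,1

Derivation:
Op 1: gossip N1<->N0 -> N1.N0=(alive,v0) N1.N1=(alive,v0) N1.N2=(alive,v0) N1.N3=(alive,v0) | N0.N0=(alive,v0) N0.N1=(alive,v0) N0.N2=(alive,v0) N0.N3=(alive,v0)
Op 2: gossip N0<->N2 -> N0.N0=(alive,v0) N0.N1=(alive,v0) N0.N2=(alive,v0) N0.N3=(alive,v0) | N2.N0=(alive,v0) N2.N1=(alive,v0) N2.N2=(alive,v0) N2.N3=(alive,v0)
Op 3: N0 marks N2=suspect -> (suspect,v1)
Op 4: N0 marks N3=suspect -> (suspect,v1)
Op 5: N1 marks N3=alive -> (alive,v1)
Op 6: N0 marks N2=alive -> (alive,v2)
Op 7: gossip N1<->N2 -> N1.N0=(alive,v0) N1.N1=(alive,v0) N1.N2=(alive,v0) N1.N3=(alive,v1) | N2.N0=(alive,v0) N2.N1=(alive,v0) N2.N2=(alive,v0) N2.N3=(alive,v1)
Op 8: N3 marks N1=dead -> (dead,v1)
Op 9: gossip N2<->N0 -> N2.N0=(alive,v0) N2.N1=(alive,v0) N2.N2=(alive,v2) N2.N3=(alive,v1) | N0.N0=(alive,v0) N0.N1=(alive,v0) N0.N2=(alive,v2) N0.N3=(suspect,v1)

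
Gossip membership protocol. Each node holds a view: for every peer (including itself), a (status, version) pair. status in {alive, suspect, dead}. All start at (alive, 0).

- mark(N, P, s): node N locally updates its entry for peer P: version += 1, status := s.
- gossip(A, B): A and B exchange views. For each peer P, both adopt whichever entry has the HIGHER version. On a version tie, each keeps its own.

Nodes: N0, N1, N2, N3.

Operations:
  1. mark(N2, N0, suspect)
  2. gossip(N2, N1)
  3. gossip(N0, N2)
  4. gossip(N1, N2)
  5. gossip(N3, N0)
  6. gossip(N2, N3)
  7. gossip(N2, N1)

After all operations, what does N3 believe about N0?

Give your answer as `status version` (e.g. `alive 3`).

Op 1: N2 marks N0=suspect -> (suspect,v1)
Op 2: gossip N2<->N1 -> N2.N0=(suspect,v1) N2.N1=(alive,v0) N2.N2=(alive,v0) N2.N3=(alive,v0) | N1.N0=(suspect,v1) N1.N1=(alive,v0) N1.N2=(alive,v0) N1.N3=(alive,v0)
Op 3: gossip N0<->N2 -> N0.N0=(suspect,v1) N0.N1=(alive,v0) N0.N2=(alive,v0) N0.N3=(alive,v0) | N2.N0=(suspect,v1) N2.N1=(alive,v0) N2.N2=(alive,v0) N2.N3=(alive,v0)
Op 4: gossip N1<->N2 -> N1.N0=(suspect,v1) N1.N1=(alive,v0) N1.N2=(alive,v0) N1.N3=(alive,v0) | N2.N0=(suspect,v1) N2.N1=(alive,v0) N2.N2=(alive,v0) N2.N3=(alive,v0)
Op 5: gossip N3<->N0 -> N3.N0=(suspect,v1) N3.N1=(alive,v0) N3.N2=(alive,v0) N3.N3=(alive,v0) | N0.N0=(suspect,v1) N0.N1=(alive,v0) N0.N2=(alive,v0) N0.N3=(alive,v0)
Op 6: gossip N2<->N3 -> N2.N0=(suspect,v1) N2.N1=(alive,v0) N2.N2=(alive,v0) N2.N3=(alive,v0) | N3.N0=(suspect,v1) N3.N1=(alive,v0) N3.N2=(alive,v0) N3.N3=(alive,v0)
Op 7: gossip N2<->N1 -> N2.N0=(suspect,v1) N2.N1=(alive,v0) N2.N2=(alive,v0) N2.N3=(alive,v0) | N1.N0=(suspect,v1) N1.N1=(alive,v0) N1.N2=(alive,v0) N1.N3=(alive,v0)

Answer: suspect 1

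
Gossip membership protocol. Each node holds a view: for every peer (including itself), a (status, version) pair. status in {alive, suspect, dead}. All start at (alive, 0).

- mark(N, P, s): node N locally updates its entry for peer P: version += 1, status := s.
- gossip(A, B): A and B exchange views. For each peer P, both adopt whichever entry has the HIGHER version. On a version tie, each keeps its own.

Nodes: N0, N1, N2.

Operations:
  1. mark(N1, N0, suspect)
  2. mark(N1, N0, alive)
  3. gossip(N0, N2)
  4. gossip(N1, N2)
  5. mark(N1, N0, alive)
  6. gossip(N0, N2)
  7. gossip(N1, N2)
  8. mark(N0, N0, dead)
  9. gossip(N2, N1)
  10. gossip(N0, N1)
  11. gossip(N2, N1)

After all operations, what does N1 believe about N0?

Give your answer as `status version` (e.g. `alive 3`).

Op 1: N1 marks N0=suspect -> (suspect,v1)
Op 2: N1 marks N0=alive -> (alive,v2)
Op 3: gossip N0<->N2 -> N0.N0=(alive,v0) N0.N1=(alive,v0) N0.N2=(alive,v0) | N2.N0=(alive,v0) N2.N1=(alive,v0) N2.N2=(alive,v0)
Op 4: gossip N1<->N2 -> N1.N0=(alive,v2) N1.N1=(alive,v0) N1.N2=(alive,v0) | N2.N0=(alive,v2) N2.N1=(alive,v0) N2.N2=(alive,v0)
Op 5: N1 marks N0=alive -> (alive,v3)
Op 6: gossip N0<->N2 -> N0.N0=(alive,v2) N0.N1=(alive,v0) N0.N2=(alive,v0) | N2.N0=(alive,v2) N2.N1=(alive,v0) N2.N2=(alive,v0)
Op 7: gossip N1<->N2 -> N1.N0=(alive,v3) N1.N1=(alive,v0) N1.N2=(alive,v0) | N2.N0=(alive,v3) N2.N1=(alive,v0) N2.N2=(alive,v0)
Op 8: N0 marks N0=dead -> (dead,v3)
Op 9: gossip N2<->N1 -> N2.N0=(alive,v3) N2.N1=(alive,v0) N2.N2=(alive,v0) | N1.N0=(alive,v3) N1.N1=(alive,v0) N1.N2=(alive,v0)
Op 10: gossip N0<->N1 -> N0.N0=(dead,v3) N0.N1=(alive,v0) N0.N2=(alive,v0) | N1.N0=(alive,v3) N1.N1=(alive,v0) N1.N2=(alive,v0)
Op 11: gossip N2<->N1 -> N2.N0=(alive,v3) N2.N1=(alive,v0) N2.N2=(alive,v0) | N1.N0=(alive,v3) N1.N1=(alive,v0) N1.N2=(alive,v0)

Answer: alive 3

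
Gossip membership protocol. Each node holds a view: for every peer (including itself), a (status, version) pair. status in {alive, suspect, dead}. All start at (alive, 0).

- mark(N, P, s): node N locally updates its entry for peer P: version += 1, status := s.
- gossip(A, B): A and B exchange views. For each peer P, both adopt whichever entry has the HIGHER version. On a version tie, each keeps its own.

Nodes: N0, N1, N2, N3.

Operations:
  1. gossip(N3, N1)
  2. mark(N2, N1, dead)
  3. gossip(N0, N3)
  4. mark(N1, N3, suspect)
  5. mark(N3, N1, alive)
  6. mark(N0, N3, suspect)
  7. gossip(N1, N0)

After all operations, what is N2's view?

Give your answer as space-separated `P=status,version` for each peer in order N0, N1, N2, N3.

Answer: N0=alive,0 N1=dead,1 N2=alive,0 N3=alive,0

Derivation:
Op 1: gossip N3<->N1 -> N3.N0=(alive,v0) N3.N1=(alive,v0) N3.N2=(alive,v0) N3.N3=(alive,v0) | N1.N0=(alive,v0) N1.N1=(alive,v0) N1.N2=(alive,v0) N1.N3=(alive,v0)
Op 2: N2 marks N1=dead -> (dead,v1)
Op 3: gossip N0<->N3 -> N0.N0=(alive,v0) N0.N1=(alive,v0) N0.N2=(alive,v0) N0.N3=(alive,v0) | N3.N0=(alive,v0) N3.N1=(alive,v0) N3.N2=(alive,v0) N3.N3=(alive,v0)
Op 4: N1 marks N3=suspect -> (suspect,v1)
Op 5: N3 marks N1=alive -> (alive,v1)
Op 6: N0 marks N3=suspect -> (suspect,v1)
Op 7: gossip N1<->N0 -> N1.N0=(alive,v0) N1.N1=(alive,v0) N1.N2=(alive,v0) N1.N3=(suspect,v1) | N0.N0=(alive,v0) N0.N1=(alive,v0) N0.N2=(alive,v0) N0.N3=(suspect,v1)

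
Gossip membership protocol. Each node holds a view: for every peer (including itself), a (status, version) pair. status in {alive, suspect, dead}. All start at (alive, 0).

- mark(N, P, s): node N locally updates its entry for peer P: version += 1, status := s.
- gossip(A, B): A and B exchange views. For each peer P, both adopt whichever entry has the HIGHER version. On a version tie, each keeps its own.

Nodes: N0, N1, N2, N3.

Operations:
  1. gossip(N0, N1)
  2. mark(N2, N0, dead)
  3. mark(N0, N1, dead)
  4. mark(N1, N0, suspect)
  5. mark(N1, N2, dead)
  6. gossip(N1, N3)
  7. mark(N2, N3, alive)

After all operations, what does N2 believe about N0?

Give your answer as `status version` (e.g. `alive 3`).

Op 1: gossip N0<->N1 -> N0.N0=(alive,v0) N0.N1=(alive,v0) N0.N2=(alive,v0) N0.N3=(alive,v0) | N1.N0=(alive,v0) N1.N1=(alive,v0) N1.N2=(alive,v0) N1.N3=(alive,v0)
Op 2: N2 marks N0=dead -> (dead,v1)
Op 3: N0 marks N1=dead -> (dead,v1)
Op 4: N1 marks N0=suspect -> (suspect,v1)
Op 5: N1 marks N2=dead -> (dead,v1)
Op 6: gossip N1<->N3 -> N1.N0=(suspect,v1) N1.N1=(alive,v0) N1.N2=(dead,v1) N1.N3=(alive,v0) | N3.N0=(suspect,v1) N3.N1=(alive,v0) N3.N2=(dead,v1) N3.N3=(alive,v0)
Op 7: N2 marks N3=alive -> (alive,v1)

Answer: dead 1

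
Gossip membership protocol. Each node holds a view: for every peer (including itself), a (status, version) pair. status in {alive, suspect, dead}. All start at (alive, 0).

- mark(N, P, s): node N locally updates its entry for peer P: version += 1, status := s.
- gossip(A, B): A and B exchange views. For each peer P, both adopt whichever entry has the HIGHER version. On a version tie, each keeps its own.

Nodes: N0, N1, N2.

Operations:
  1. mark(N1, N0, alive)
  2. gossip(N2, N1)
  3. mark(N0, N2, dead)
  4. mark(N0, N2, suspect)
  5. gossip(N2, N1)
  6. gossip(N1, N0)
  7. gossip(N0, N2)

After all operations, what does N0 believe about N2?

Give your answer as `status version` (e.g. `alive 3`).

Op 1: N1 marks N0=alive -> (alive,v1)
Op 2: gossip N2<->N1 -> N2.N0=(alive,v1) N2.N1=(alive,v0) N2.N2=(alive,v0) | N1.N0=(alive,v1) N1.N1=(alive,v0) N1.N2=(alive,v0)
Op 3: N0 marks N2=dead -> (dead,v1)
Op 4: N0 marks N2=suspect -> (suspect,v2)
Op 5: gossip N2<->N1 -> N2.N0=(alive,v1) N2.N1=(alive,v0) N2.N2=(alive,v0) | N1.N0=(alive,v1) N1.N1=(alive,v0) N1.N2=(alive,v0)
Op 6: gossip N1<->N0 -> N1.N0=(alive,v1) N1.N1=(alive,v0) N1.N2=(suspect,v2) | N0.N0=(alive,v1) N0.N1=(alive,v0) N0.N2=(suspect,v2)
Op 7: gossip N0<->N2 -> N0.N0=(alive,v1) N0.N1=(alive,v0) N0.N2=(suspect,v2) | N2.N0=(alive,v1) N2.N1=(alive,v0) N2.N2=(suspect,v2)

Answer: suspect 2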